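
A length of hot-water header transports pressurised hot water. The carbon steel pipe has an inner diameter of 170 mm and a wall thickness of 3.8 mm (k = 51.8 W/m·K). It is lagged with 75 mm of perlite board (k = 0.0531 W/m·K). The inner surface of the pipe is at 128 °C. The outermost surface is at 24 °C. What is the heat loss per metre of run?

Per-layer cylindrical resistances, series-summed:
R_carbon steel pipe wall = ln(88.8/85)/(2π×51.8×1) = 1.344×10^-4 K/W
R_perlite board = ln(163.8/88.8)/(2π×0.0531×1) = 1.835 K/W
R_total = 1.835 K/W
Q = ΔT/R_total = 104/1.835

q′ ≈ 56.7 W/m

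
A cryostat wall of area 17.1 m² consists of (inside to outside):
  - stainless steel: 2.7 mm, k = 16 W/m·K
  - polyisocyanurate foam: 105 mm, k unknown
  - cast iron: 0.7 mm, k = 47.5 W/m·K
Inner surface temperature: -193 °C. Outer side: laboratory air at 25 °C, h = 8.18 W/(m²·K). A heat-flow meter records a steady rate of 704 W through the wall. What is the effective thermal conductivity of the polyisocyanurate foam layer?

k ≈ 0.0203 W/(m·K)

Thermal resistances in series:
R_stainless steel = L/(kA) = 0.0027/(16×17.1) = 9.868×10^-6 K/W
R_cast iron = L/(kA) = 0.0007/(47.5×17.1) = 8.618×10^-7 K/W
R_outer film = 1/(h_o·A) = 1/(8.18×17.1) = 0.007149 K/W
Sum of known resistances R_other = 0.00716 K/W
Total R = ΔT/Q = 218/704 = 0.3097 K/W
R_polyisocyanurate foam = R_total − R_other = 0.3025 K/W
k = L/(R·A) = 0.105/(0.3025×17.1)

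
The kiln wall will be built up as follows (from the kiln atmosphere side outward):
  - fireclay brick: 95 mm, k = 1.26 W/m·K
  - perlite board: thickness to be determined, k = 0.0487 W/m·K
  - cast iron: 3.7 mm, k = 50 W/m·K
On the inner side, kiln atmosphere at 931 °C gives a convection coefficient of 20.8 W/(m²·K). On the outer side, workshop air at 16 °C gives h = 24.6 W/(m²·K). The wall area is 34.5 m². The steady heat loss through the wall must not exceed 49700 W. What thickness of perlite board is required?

L ≈ 22.9 mm

Series thermal resistances:
R_inner film = 1/(h_i·A) = 1/(20.8×34.5) = 0.001394 K/W
R_fireclay brick = L/(kA) = 0.095/(1.26×34.5) = 0.002185 K/W
R_cast iron = L/(kA) = 0.0037/(50×34.5) = 2.145×10^-6 K/W
R_outer film = 1/(h_o·A) = 1/(24.6×34.5) = 0.001178 K/W
Sum of the known resistances R_other = 0.004759 K/W
Required total resistance R_tot = ΔT/Q_allow = 915/49700 = 0.01841 K/W
R_perlite board = R_tot − R_other = 0.01365 K/W
L = R·k·A = 0.01365×0.0487×34.5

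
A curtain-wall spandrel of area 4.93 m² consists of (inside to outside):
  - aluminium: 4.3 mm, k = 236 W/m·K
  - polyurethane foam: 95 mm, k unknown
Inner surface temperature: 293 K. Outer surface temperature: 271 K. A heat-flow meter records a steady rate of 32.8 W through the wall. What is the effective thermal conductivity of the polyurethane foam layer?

Thermal resistances in series:
R_aluminium = L/(kA) = 0.0043/(236×4.93) = 3.696×10^-6 K/W
Sum of known resistances R_other = 3.696×10^-6 K/W
Total R = ΔT/Q = 22/32.8 = 0.6707 K/W
R_polyurethane foam = R_total − R_other = 0.6707 K/W
k = L/(R·A) = 0.095/(0.6707×4.93)

k ≈ 0.0287 W/(m·K)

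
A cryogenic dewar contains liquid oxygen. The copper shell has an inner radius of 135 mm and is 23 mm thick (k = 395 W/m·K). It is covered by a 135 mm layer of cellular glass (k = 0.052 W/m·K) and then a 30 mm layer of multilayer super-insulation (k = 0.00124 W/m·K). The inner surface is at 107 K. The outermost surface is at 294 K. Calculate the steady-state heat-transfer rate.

Q ≈ 7.54 W

Each spherical layer contributes R = (1/r_i − 1/r_o)/(4πk):
R_copper shell = (1/0.135 − 1/0.158)/(4π×395) = 2.172×10^-4 K/W
R_cellular glass = (1/0.158 − 1/0.293)/(4π×0.052) = 4.463 K/W
R_multilayer super-insulation = (1/0.293 − 1/0.323)/(4π×0.00124) = 20.34 K/W
R_total = 24.81 K/W
Q = ΔT/R_total = 187/24.81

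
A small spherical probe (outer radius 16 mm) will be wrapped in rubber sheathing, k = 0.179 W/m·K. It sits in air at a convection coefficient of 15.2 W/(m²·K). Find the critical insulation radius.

For a sphere r_cr = 2k/h = 2×0.179/15.2
r_cr = 23.6 mm; since the bare radius (16 mm) is below r_cr, adding a thin layer of insulation will *increase* heat loss.

r_cr ≈ 23.6 mm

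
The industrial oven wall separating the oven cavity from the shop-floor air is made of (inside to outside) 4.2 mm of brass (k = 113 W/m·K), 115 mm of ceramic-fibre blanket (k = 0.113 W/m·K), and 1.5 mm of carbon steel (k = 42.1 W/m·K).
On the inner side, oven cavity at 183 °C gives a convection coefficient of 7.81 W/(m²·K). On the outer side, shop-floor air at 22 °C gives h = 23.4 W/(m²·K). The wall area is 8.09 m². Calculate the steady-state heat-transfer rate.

Q ≈ 1100 W

Model the wall as resistances in series:
R_inner film = 1/(h_i·A) = 1/(7.81×8.09) = 0.01583 K/W
R_brass = L/(kA) = 0.0042/(113×8.09) = 4.594×10^-6 K/W
R_ceramic-fibre blanket = L/(kA) = 0.115/(0.113×8.09) = 0.1258 K/W
R_carbon steel = L/(kA) = 0.0015/(42.1×8.09) = 4.404×10^-6 K/W
R_outer film = 1/(h_o·A) = 1/(23.4×8.09) = 0.005282 K/W
R_total = 0.1469 K/W
Q = ΔT / R_total = 161 / 0.1469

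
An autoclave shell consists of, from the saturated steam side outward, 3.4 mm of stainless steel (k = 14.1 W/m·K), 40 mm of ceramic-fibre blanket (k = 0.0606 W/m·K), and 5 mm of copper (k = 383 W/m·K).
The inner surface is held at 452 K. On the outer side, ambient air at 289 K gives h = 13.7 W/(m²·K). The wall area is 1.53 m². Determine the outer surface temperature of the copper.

T ≈ 305 K

Series thermal resistances:
R_stainless steel = L/(kA) = 0.0034/(14.1×1.53) = 1.576×10^-4 K/W
R_ceramic-fibre blanket = L/(kA) = 0.04/(0.0606×1.53) = 0.4314 K/W
R_copper = L/(kA) = 0.005/(383×1.53) = 8.533×10^-6 K/W
R_outer film = 1/(h_o·A) = 1/(13.7×1.53) = 0.04771 K/W
R_total = 0.4793 K/W;  Q = ΔT/R_total = 163/0.4793 = 340.1 W
T_interface = T_inner − Q·ΣR(inner→interface) = 452 − 340×0.4316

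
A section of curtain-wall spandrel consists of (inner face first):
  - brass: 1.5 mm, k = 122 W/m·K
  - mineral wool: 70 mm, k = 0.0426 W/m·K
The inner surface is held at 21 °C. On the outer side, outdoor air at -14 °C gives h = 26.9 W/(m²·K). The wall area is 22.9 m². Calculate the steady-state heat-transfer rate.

Q ≈ 477 W

Treating each layer as a thermal resistance in series:
R_brass = L/(kA) = 0.0015/(122×22.9) = 5.369×10^-7 K/W
R_mineral wool = L/(kA) = 0.07/(0.0426×22.9) = 0.07176 K/W
R_outer film = 1/(h_o·A) = 1/(26.9×22.9) = 0.001623 K/W
R_total = 0.07338 K/W
Q = ΔT / R_total = 35 / 0.07338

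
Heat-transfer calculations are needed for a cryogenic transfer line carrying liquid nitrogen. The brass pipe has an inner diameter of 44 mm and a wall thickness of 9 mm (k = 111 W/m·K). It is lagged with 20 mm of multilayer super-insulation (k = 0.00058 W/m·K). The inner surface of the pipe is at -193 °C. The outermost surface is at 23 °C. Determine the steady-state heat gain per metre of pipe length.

Treating each annulus and film as a series resistance:
R_brass pipe wall = ln(31/22)/(2π×111×1) = 4.917×10^-4 K/W
R_multilayer super-insulation = ln(51/31)/(2π×0.00058×1) = 136.6 K/W
R_total = 136.6 K/W
Q = ΔT/R_total = 216/136.6

q′ ≈ 1.58 W/m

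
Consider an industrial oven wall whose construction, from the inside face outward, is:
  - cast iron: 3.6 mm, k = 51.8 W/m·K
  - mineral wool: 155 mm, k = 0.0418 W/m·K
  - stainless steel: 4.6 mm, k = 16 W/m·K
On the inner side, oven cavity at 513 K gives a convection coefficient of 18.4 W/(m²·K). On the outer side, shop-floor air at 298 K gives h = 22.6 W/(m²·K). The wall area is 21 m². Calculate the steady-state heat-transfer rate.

Q ≈ 1190 W

Treating each layer as a thermal resistance in series:
R_inner film = 1/(h_i·A) = 1/(18.4×21) = 0.002588 K/W
R_cast iron = L/(kA) = 0.0036/(51.8×21) = 3.309×10^-6 K/W
R_mineral wool = L/(kA) = 0.155/(0.0418×21) = 0.1766 K/W
R_stainless steel = L/(kA) = 0.0046/(16×21) = 1.369×10^-5 K/W
R_outer film = 1/(h_o·A) = 1/(22.6×21) = 0.002107 K/W
R_total = 0.1813 K/W
Q = ΔT / R_total = 215 / 0.1813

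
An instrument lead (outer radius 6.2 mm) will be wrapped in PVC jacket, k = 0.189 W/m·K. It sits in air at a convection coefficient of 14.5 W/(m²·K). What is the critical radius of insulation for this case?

r_cr ≈ 13 mm

For a cylinder r_cr = k/h = 0.189/14.5
r_cr = 13 mm; since the bare radius (6.2 mm) is below r_cr, adding a thin layer of insulation will *increase* heat loss.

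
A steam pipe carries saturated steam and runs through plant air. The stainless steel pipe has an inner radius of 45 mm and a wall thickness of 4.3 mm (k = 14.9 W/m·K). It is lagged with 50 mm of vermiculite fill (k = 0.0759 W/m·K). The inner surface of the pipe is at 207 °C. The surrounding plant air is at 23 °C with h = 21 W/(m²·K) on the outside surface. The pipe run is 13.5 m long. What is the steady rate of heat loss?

Cylindrical conduction, so R = ln(r₂/r₁)/(2πkL) per layer, in series:
R_stainless steel pipe wall = ln(49.3/45)/(2π×14.9×13.5) = 7.221×10^-5 K/W
R_vermiculite fill = ln(99.3/49.3)/(2π×0.0759×13.5) = 0.1088 K/W
R_outer film = 1/(h_o·2πr_oL) = 1/(21×2π×0.0993×13.5) = 0.005654 K/W
R_total = 0.1145 K/W
Q = ΔT/R_total = 184/0.1145

Q ≈ 1610 W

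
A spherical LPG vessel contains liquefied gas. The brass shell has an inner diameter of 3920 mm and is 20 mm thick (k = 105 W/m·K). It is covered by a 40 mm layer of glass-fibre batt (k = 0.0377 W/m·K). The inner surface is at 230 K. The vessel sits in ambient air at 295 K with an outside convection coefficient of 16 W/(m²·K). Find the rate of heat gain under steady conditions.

Radial (spherical) resistances in series:
R_brass shell = (1/1.96 − 1/1.98)/(4π×105) = 3.906×10^-6 K/W
R_glass-fibre batt = (1/1.98 − 1/2.02)/(4π×0.0377) = 0.02111 K/W
R_outer film = 1/(h·4πr_o²) = 1/(16×4π×2.02²) = 0.001219 K/W
R_total = 0.02233 K/W
Q = ΔT/R_total = 65/0.02233

Q ≈ 2910 W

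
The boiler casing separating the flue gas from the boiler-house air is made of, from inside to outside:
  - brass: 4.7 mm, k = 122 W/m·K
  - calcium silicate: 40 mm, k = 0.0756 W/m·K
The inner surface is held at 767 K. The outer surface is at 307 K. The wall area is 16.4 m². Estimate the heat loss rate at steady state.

Q ≈ 14300 W

Treating each layer as a thermal resistance in series:
R_brass = L/(kA) = 0.0047/(122×16.4) = 2.349×10^-6 K/W
R_calcium silicate = L/(kA) = 0.04/(0.0756×16.4) = 0.03226 K/W
R_total = 0.03226 K/W
Q = ΔT / R_total = 460 / 0.03226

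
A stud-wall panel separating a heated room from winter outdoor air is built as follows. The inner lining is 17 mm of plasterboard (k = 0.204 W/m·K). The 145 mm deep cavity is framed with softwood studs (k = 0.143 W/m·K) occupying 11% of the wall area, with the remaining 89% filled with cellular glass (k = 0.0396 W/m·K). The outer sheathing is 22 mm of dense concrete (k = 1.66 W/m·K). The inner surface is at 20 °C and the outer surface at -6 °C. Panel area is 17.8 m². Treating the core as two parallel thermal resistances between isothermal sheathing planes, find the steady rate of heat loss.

Sheathing layers in series; stud and cavity paths in parallel between them.
R_inner = 0.017/(0.204×17.8) = 0.004682 K/W
R_stud  = 0.145/(0.143×0.11×17.8) = 0.5179 K/W
R_cav   = 0.145/(0.0396×0.89×17.8) = 0.2311 K/W
1/R_core = 1/R_stud + 1/R_cav → R_core = 0.1598 K/W
R_outer = 0.022/(1.66×17.8) = 7.446×10^-4 K/W
R_total = 0.1652 K/W
Q = ΔT/R_total = 26/0.1652

Q ≈ 157 W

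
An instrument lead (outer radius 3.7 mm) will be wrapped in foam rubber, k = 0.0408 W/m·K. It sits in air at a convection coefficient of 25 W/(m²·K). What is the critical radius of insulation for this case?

r_cr ≈ 1.63 mm

For a cylinder r_cr = k/h = 0.0408/25
r_cr = 1.63 mm; since the bare radius (3.7 mm) is above r_cr, any added insulation will reduce heat loss.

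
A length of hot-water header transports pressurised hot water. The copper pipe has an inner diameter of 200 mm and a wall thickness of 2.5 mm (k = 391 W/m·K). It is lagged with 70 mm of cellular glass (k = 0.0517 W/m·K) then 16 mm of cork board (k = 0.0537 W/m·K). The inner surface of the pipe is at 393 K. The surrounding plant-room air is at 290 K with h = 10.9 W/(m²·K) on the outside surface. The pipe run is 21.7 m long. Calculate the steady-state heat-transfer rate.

For a radial system each layer contributes R = ln(r_out/r_in)/(2πkL); films add R = 1/(hA).
R_copper pipe wall = ln(102.5/100)/(2π×391×21.7) = 4.632×10^-7 K/W
R_cellular glass = ln(172.5/102.5)/(2π×0.0517×21.7) = 0.07384 K/W
R_cork board = ln(188.5/172.5)/(2π×0.0537×21.7) = 0.01211 K/W
R_outer film = 1/(h_o·2πr_oL) = 1/(10.9×2π×0.1885×21.7) = 0.00357 K/W
R_total = 0.08953 K/W
Q = ΔT/R_total = 103/0.08953

Q ≈ 1150 W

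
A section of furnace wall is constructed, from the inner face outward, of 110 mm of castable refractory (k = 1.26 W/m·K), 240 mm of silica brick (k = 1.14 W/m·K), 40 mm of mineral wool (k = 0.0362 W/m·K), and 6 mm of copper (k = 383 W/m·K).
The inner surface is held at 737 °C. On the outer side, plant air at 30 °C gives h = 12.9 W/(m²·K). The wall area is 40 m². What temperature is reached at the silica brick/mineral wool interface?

Model the wall as resistances in series:
R_castable refractory = L/(kA) = 0.11/(1.26×40) = 0.002183 K/W
R_silica brick = L/(kA) = 0.24/(1.14×40) = 0.005263 K/W
R_mineral wool = L/(kA) = 0.04/(0.0362×40) = 0.02762 K/W
R_copper = L/(kA) = 0.006/(383×40) = 3.916×10^-7 K/W
R_outer film = 1/(h_o·A) = 1/(12.9×40) = 0.001938 K/W
R_total = 0.03701 K/W;  Q = ΔT/R_total = 707/0.03701 = 19100 W
T_interface = T_inner − Q·ΣR(inner→interface) = 737 − 19100×0.007446

T ≈ 595 °C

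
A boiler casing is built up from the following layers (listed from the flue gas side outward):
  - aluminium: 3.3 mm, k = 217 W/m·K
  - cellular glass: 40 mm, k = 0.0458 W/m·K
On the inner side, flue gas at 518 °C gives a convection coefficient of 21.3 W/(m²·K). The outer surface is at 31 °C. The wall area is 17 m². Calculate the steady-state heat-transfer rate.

Treating each layer as a thermal resistance in series:
R_inner film = 1/(h_i·A) = 1/(21.3×17) = 0.002762 K/W
R_aluminium = L/(kA) = 0.0033/(217×17) = 8.946×10^-7 K/W
R_cellular glass = L/(kA) = 0.04/(0.0458×17) = 0.05137 K/W
R_total = 0.05414 K/W
Q = ΔT / R_total = 487 / 0.05414

Q ≈ 9000 W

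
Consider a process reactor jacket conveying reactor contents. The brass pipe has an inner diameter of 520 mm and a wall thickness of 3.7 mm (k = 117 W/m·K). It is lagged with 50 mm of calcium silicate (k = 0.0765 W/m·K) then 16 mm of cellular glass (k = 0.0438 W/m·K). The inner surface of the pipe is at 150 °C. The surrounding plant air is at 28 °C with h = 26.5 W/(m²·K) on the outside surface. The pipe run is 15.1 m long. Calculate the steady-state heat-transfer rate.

For a radial system each layer contributes R = ln(r_out/r_in)/(2πkL); films add R = 1/(hA).
R_brass pipe wall = ln(263.7/260)/(2π×117×15.1) = 1.273×10^-6 K/W
R_calcium silicate = ln(313.7/263.7)/(2π×0.0765×15.1) = 0.02392 K/W
R_cellular glass = ln(329.7/313.7)/(2π×0.0438×15.1) = 0.01197 K/W
R_outer film = 1/(h_o·2πr_oL) = 1/(26.5×2π×0.3297×15.1) = 0.001206 K/W
R_total = 0.0371 K/W
Q = ΔT/R_total = 122/0.0371

Q ≈ 3290 W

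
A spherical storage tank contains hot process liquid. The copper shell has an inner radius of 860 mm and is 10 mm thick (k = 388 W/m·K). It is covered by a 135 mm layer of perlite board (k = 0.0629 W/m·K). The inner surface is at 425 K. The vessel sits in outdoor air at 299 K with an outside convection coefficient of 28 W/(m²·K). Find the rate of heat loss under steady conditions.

Q ≈ 636 W

Spherical conduction: R = (1/r_in − 1/r_out)/(4πk) per layer; series-sum.
R_copper shell = (1/0.86 − 1/0.87)/(4π×388) = 2.741×10^-6 K/W
R_perlite board = (1/0.87 − 1/1.005)/(4π×0.0629) = 0.1953 K/W
R_outer film = 1/(h·4πr_o²) = 1/(28×4π×1.005²) = 0.002814 K/W
R_total = 0.1982 K/W
Q = ΔT/R_total = 126/0.1982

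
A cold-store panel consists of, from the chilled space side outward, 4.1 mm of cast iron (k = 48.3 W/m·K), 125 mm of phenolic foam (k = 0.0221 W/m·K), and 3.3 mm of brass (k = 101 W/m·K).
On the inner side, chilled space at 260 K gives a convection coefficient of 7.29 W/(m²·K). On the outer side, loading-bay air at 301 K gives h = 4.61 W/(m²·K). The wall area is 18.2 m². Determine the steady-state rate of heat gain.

Q ≈ 124 W

Using the resistance-network approach (series):
R_inner film = 1/(h_i·A) = 1/(7.29×18.2) = 0.007537 K/W
R_cast iron = L/(kA) = 0.0041/(48.3×18.2) = 4.664×10^-6 K/W
R_phenolic foam = L/(kA) = 0.125/(0.0221×18.2) = 0.3108 K/W
R_brass = L/(kA) = 0.0033/(101×18.2) = 1.795×10^-6 K/W
R_outer film = 1/(h_o·A) = 1/(4.61×18.2) = 0.01192 K/W
R_total = 0.3302 K/W
Q = ΔT / R_total = 41 / 0.3302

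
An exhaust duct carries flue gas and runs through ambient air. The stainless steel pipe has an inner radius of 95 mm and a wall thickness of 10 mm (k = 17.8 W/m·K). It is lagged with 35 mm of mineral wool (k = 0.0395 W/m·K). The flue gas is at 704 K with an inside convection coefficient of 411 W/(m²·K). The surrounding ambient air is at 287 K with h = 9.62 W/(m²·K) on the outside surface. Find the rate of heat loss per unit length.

q′ ≈ 325 W/m

Cylindrical conduction, so R = ln(r₂/r₁)/(2πkL) per layer, in series:
R_inner film = 1/(h_i·2πr₁L) = 1/(411×2π×0.095×1) = 0.004076 K/W
R_stainless steel pipe wall = ln(105/95)/(2π×17.8×1) = 8.949×10^-4 K/W
R_mineral wool = ln(140/105)/(2π×0.0395×1) = 1.159 K/W
R_outer film = 1/(h_o·2πr_oL) = 1/(9.62×2π×0.14×1) = 0.1182 K/W
R_total = 1.282 K/W
Q = ΔT/R_total = 417/1.282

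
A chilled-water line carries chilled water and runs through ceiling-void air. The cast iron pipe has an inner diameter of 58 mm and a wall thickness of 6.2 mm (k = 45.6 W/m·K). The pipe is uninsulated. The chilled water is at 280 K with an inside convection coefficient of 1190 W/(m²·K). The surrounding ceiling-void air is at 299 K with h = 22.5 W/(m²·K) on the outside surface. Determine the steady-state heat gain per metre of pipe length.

Per-layer cylindrical resistances, series-summed:
R_inner film = 1/(h_i·2πr₁L) = 1/(1190×2π×0.029×1) = 0.004612 K/W
R_cast iron pipe wall = ln(35.2/29)/(2π×45.6×1) = 6.762×10^-4 K/W
R_outer film = 1/(h_o·2πr_oL) = 1/(22.5×2π×0.0352×1) = 0.201 K/W
R_total = 0.2062 K/W
Q = ΔT/R_total = 19/0.2062

q′ ≈ 92.1 W/m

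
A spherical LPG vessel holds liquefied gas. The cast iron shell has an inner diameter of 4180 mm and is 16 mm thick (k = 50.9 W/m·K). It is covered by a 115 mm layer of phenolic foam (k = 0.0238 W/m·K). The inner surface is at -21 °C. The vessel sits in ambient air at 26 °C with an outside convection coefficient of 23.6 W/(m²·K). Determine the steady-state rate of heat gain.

Radial (spherical) resistances in series:
R_cast iron shell = (1/2.09 − 1/2.106)/(4π×50.9) = 5.683×10^-6 K/W
R_phenolic foam = (1/2.106 − 1/2.221)/(4π×0.0238) = 0.08221 K/W
R_outer film = 1/(h·4πr_o²) = 1/(23.6×4π×2.221²) = 6.836×10^-4 K/W
R_total = 0.0829 K/W
Q = ΔT/R_total = 47/0.0829

Q ≈ 567 W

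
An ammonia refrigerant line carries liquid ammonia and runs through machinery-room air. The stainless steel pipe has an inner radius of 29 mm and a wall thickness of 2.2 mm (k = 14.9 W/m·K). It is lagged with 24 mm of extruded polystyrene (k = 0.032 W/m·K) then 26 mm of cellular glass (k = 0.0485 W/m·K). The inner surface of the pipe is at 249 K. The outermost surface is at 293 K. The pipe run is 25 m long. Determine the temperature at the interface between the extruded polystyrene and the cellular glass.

T ≈ 279 K

Per-layer cylindrical resistances, series-summed:
R_stainless steel pipe wall = ln(31.2/29)/(2π×14.9×25) = 3.124×10^-5 K/W
R_extruded polystyrene = ln(55.2/31.2)/(2π×0.032×25) = 0.1135 K/W
R_cellular glass = ln(81.2/55.2)/(2π×0.0485×25) = 0.05066 K/W
R_total = 0.1642 K/W
Q = ΔT/R_total = 44/0.1642
Q = 268 W
T_interface = T_inner + Q·ΣR(inner→interface) = 249 + 268×0.1135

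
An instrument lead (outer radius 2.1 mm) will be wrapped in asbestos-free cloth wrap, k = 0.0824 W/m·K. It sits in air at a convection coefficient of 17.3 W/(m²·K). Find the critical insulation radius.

For a cylinder r_cr = k/h = 0.0824/17.3
r_cr = 4.76 mm; since the bare radius (2.1 mm) is below r_cr, adding a thin layer of insulation will *increase* heat loss.

r_cr ≈ 4.76 mm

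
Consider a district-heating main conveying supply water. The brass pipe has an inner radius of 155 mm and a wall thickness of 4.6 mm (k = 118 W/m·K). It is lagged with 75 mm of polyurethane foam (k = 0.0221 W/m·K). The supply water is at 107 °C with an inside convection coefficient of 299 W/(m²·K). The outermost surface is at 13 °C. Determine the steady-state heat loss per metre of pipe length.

q′ ≈ 33.8 W/m

Cylindrical conduction, so R = ln(r₂/r₁)/(2πkL) per layer, in series:
R_inner film = 1/(h_i·2πr₁L) = 1/(299×2π×0.155×1) = 0.003434 K/W
R_brass pipe wall = ln(159.6/155)/(2π×118×1) = 3.945×10^-5 K/W
R_polyurethane foam = ln(234.6/159.6)/(2π×0.0221×1) = 2.774 K/W
R_total = 2.778 K/W
Q = ΔT/R_total = 94/2.778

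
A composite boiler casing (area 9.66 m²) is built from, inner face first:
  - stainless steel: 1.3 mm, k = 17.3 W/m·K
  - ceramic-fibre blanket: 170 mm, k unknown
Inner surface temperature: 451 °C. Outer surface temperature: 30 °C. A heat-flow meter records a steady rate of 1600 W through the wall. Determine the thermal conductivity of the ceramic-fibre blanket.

k ≈ 0.0669 W/(m·K)

Series thermal resistances:
R_stainless steel = L/(kA) = 0.0013/(17.3×9.66) = 7.779×10^-6 K/W
Sum of known resistances R_other = 7.779×10^-6 K/W
Total R = ΔT/Q = 421/1600 = 0.2631 K/W
R_ceramic-fibre blanket = R_total − R_other = 0.2631 K/W
k = L/(R·A) = 0.17/(0.2631×9.66)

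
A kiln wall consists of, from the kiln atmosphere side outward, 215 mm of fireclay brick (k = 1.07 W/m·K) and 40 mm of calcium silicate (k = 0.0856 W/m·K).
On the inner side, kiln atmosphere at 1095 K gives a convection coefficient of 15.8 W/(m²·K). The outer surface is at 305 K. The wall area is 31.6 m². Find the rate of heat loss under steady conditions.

Treating each layer as a thermal resistance in series:
R_inner film = 1/(h_i·A) = 1/(15.8×31.6) = 0.002003 K/W
R_fireclay brick = L/(kA) = 0.215/(1.07×31.6) = 0.006359 K/W
R_calcium silicate = L/(kA) = 0.04/(0.0856×31.6) = 0.01479 K/W
R_total = 0.02315 K/W
Q = ΔT / R_total = 790 / 0.02315

Q ≈ 34100 W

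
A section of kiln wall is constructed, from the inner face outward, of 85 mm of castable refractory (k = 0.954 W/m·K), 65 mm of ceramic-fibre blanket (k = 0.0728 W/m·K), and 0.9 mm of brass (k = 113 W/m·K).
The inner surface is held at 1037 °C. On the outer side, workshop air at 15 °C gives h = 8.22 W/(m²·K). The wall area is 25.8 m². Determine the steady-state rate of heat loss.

Q ≈ 23900 W

Model the wall as resistances in series:
R_castable refractory = L/(kA) = 0.085/(0.954×25.8) = 0.003453 K/W
R_ceramic-fibre blanket = L/(kA) = 0.065/(0.0728×25.8) = 0.03461 K/W
R_brass = L/(kA) = 0.0009/(113×25.8) = 3.087×10^-7 K/W
R_outer film = 1/(h_o·A) = 1/(8.22×25.8) = 0.004715 K/W
R_total = 0.04278 K/W
Q = ΔT / R_total = 1022 / 0.04278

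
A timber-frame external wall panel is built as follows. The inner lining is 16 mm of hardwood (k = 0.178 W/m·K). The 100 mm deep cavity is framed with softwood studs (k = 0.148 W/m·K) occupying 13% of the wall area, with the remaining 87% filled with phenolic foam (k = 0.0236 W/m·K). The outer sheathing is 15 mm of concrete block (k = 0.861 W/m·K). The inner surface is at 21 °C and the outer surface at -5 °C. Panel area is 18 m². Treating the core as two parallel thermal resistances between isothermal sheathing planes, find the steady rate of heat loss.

Sheathing layers in series; stud and cavity paths in parallel between them.
R_inner = 0.016/(0.178×18) = 0.004994 K/W
R_stud  = 0.1/(0.148×0.13×18) = 0.2888 K/W
R_cav   = 0.1/(0.0236×0.87×18) = 0.2706 K/W
1/R_core = 1/R_stud + 1/R_cav → R_core = 0.1397 K/W
R_outer = 0.015/(0.861×18) = 9.679×10^-4 K/W
R_total = 0.1456 K/W
Q = ΔT/R_total = 26/0.1456

Q ≈ 179 W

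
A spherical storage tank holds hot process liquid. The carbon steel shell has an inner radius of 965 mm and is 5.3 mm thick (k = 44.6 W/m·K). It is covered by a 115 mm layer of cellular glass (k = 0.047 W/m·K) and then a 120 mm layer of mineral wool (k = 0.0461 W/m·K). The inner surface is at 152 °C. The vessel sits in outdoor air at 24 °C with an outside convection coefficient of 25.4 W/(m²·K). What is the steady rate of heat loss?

Q ≈ 371 W

Spherical conduction: R = (1/r_in − 1/r_out)/(4πk) per layer; series-sum.
R_carbon steel shell = (1/0.965 − 1/0.9703)/(4π×44.6) = 1.01×10^-5 K/W
R_cellular glass = (1/0.9703 − 1/1.0853)/(4π×0.047) = 0.1849 K/W
R_mineral wool = (1/1.0853 − 1/1.2053)/(4π×0.0461) = 0.1584 K/W
R_outer film = 1/(h·4πr_o²) = 1/(25.4×4π×1.2053²) = 0.002157 K/W
R_total = 0.3454 K/W
Q = ΔT/R_total = 128/0.3454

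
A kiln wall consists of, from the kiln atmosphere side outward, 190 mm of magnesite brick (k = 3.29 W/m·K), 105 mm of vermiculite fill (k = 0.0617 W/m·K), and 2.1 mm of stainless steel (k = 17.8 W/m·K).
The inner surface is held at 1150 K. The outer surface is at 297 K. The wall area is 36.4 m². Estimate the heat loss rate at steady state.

Q ≈ 17600 W

Thermal resistances in series:
R_magnesite brick = L/(kA) = 0.19/(3.29×36.4) = 0.001587 K/W
R_vermiculite fill = L/(kA) = 0.105/(0.0617×36.4) = 0.04675 K/W
R_stainless steel = L/(kA) = 0.0021/(17.8×36.4) = 3.241×10^-6 K/W
R_total = 0.04834 K/W
Q = ΔT / R_total = 853 / 0.04834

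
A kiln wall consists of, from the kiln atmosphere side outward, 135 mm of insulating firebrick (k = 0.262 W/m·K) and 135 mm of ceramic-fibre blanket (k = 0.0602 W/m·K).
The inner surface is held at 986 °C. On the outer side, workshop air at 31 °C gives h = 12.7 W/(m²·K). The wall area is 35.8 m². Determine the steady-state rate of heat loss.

Q ≈ 12100 W

Treating each layer as a thermal resistance in series:
R_insulating firebrick = L/(kA) = 0.135/(0.262×35.8) = 0.01439 K/W
R_ceramic-fibre blanket = L/(kA) = 0.135/(0.0602×35.8) = 0.06264 K/W
R_outer film = 1/(h_o·A) = 1/(12.7×35.8) = 0.002199 K/W
R_total = 0.07923 K/W
Q = ΔT / R_total = 955 / 0.07923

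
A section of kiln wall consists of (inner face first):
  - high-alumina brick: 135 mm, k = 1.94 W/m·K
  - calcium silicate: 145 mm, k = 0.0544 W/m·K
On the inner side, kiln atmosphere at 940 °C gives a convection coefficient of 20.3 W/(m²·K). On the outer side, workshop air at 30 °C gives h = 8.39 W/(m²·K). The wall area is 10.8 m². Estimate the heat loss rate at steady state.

Thermal resistances in series:
R_inner film = 1/(h_i·A) = 1/(20.3×10.8) = 0.004561 K/W
R_high-alumina brick = L/(kA) = 0.135/(1.94×10.8) = 0.006443 K/W
R_calcium silicate = L/(kA) = 0.145/(0.0544×10.8) = 0.2468 K/W
R_outer film = 1/(h_o·A) = 1/(8.39×10.8) = 0.01104 K/W
R_total = 0.2688 K/W
Q = ΔT / R_total = 910 / 0.2688

Q ≈ 3380 W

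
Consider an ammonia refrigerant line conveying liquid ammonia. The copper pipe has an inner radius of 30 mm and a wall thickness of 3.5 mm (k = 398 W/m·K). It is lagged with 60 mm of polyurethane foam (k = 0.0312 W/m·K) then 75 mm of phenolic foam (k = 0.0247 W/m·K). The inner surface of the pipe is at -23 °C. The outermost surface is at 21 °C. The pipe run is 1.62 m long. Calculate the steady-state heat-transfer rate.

Q ≈ 7.89 W

Per-layer cylindrical resistances, series-summed:
R_copper pipe wall = ln(33.5/30)/(2π×398×1.62) = 2.724×10^-5 K/W
R_polyurethane foam = ln(93.5/33.5)/(2π×0.0312×1.62) = 3.232 K/W
R_phenolic foam = ln(168.5/93.5)/(2π×0.0247×1.62) = 2.343 K/W
R_total = 5.575 K/W
Q = ΔT/R_total = 44/5.575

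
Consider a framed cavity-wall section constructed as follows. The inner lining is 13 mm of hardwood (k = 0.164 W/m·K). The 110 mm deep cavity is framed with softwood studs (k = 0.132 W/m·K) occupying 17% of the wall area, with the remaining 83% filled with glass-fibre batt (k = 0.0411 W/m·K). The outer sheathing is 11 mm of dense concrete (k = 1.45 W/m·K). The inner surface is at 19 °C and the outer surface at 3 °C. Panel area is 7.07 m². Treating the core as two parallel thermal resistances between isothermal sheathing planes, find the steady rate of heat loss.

Sheathing layers in series; stud and cavity paths in parallel between them.
R_inner = 0.013/(0.164×7.07) = 0.01121 K/W
R_stud  = 0.11/(0.132×0.17×7.07) = 0.6933 K/W
R_cav   = 0.11/(0.0411×0.83×7.07) = 0.4561 K/W
1/R_core = 1/R_stud + 1/R_cav → R_core = 0.2751 K/W
R_outer = 0.011/(1.45×7.07) = 0.001073 K/W
R_total = 0.2874 K/W
Q = ΔT/R_total = 16/0.2874

Q ≈ 55.7 W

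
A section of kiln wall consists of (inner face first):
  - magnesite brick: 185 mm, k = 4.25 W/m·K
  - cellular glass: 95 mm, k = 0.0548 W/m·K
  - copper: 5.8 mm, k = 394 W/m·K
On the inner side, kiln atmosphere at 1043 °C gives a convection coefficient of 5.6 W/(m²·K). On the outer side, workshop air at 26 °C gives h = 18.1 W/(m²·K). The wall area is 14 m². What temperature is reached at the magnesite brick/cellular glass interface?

Treating each layer as a thermal resistance in series:
R_inner film = 1/(h_i·A) = 1/(5.6×14) = 0.01276 K/W
R_magnesite brick = L/(kA) = 0.185/(4.25×14) = 0.003109 K/W
R_cellular glass = L/(kA) = 0.095/(0.0548×14) = 0.1238 K/W
R_copper = L/(kA) = 0.0058/(394×14) = 1.051×10^-6 K/W
R_outer film = 1/(h_o·A) = 1/(18.1×14) = 0.003946 K/W
R_total = 0.1436 K/W;  Q = ΔT/R_total = 1017/0.1436 = 7080 W
T_interface = T_inner − Q·ΣR(inner→interface) = 1043 − 7080×0.01586

T ≈ 931 °C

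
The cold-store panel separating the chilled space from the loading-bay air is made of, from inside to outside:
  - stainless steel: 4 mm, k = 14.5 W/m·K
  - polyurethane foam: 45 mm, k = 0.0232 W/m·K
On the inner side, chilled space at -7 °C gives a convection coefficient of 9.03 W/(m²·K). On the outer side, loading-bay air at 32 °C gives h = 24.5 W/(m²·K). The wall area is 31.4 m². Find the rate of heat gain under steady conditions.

Thermal resistances in series:
R_inner film = 1/(h_i·A) = 1/(9.03×31.4) = 0.003527 K/W
R_stainless steel = L/(kA) = 0.004/(14.5×31.4) = 8.785×10^-6 K/W
R_polyurethane foam = L/(kA) = 0.045/(0.0232×31.4) = 0.06177 K/W
R_outer film = 1/(h_o·A) = 1/(24.5×31.4) = 0.0013 K/W
R_total = 0.06661 K/W
Q = ΔT / R_total = 39 / 0.06661

Q ≈ 586 W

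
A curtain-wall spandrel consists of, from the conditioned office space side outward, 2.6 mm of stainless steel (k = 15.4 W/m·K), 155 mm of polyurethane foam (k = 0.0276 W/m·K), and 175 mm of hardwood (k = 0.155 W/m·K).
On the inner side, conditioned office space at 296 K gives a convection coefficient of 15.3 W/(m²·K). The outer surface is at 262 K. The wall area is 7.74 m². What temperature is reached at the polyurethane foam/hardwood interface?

T ≈ 268 K

Model the wall as resistances in series:
R_inner film = 1/(h_i·A) = 1/(15.3×7.74) = 0.008444 K/W
R_stainless steel = L/(kA) = 0.0026/(15.4×7.74) = 2.181×10^-5 K/W
R_polyurethane foam = L/(kA) = 0.155/(0.0276×7.74) = 0.7256 K/W
R_hardwood = L/(kA) = 0.175/(0.155×7.74) = 0.1459 K/W
R_total = 0.8799 K/W;  Q = ΔT/R_total = 34/0.8799 = 38.64 W
T_interface = T_inner − Q·ΣR(inner→interface) = 296 − 38.6×0.734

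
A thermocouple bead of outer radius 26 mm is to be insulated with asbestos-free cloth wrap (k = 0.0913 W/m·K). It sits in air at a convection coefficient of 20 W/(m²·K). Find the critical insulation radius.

r_cr ≈ 9.13 mm

For a sphere r_cr = 2k/h = 2×0.0913/20
r_cr = 9.13 mm; since the bare radius (26 mm) is above r_cr, any added insulation will reduce heat loss.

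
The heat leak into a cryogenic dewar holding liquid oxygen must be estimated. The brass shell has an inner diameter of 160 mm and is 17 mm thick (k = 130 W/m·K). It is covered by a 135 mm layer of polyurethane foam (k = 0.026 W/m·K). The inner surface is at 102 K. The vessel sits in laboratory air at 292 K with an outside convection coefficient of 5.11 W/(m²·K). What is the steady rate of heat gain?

For a spherical shell R = (1/r₁ − 1/r₂)/(4πk); film R = 1/(h·4πr²). In series:
R_brass shell = (1/0.08 − 1/0.097)/(4π×130) = 0.001341 K/W
R_polyurethane foam = (1/0.097 − 1/0.232)/(4π×0.026) = 18.36 K/W
R_outer film = 1/(h·4πr_o²) = 1/(5.11×4π×0.232²) = 0.2893 K/W
R_total = 18.65 K/W
Q = ΔT/R_total = 190/18.65

Q ≈ 10.2 W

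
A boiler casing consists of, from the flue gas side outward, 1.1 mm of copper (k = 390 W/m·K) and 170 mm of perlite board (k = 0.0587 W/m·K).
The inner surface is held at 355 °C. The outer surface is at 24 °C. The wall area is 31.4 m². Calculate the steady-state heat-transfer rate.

Q ≈ 3590 W

Series thermal resistances:
R_copper = L/(kA) = 0.0011/(390×31.4) = 8.983×10^-8 K/W
R_perlite board = L/(kA) = 0.17/(0.0587×31.4) = 0.09223 K/W
R_total = 0.09223 K/W
Q = ΔT / R_total = 331 / 0.09223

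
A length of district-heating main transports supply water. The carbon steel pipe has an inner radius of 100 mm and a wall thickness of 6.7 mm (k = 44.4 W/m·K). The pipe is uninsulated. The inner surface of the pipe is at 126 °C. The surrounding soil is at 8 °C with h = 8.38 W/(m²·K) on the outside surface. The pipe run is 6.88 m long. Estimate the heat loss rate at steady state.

Q ≈ 4560 W

For a radial system each layer contributes R = ln(r_out/r_in)/(2πkL); films add R = 1/(hA).
R_carbon steel pipe wall = ln(106.7/100)/(2π×44.4×6.88) = 3.379×10^-5 K/W
R_outer film = 1/(h_o·2πr_oL) = 1/(8.38×2π×0.1067×6.88) = 0.02587 K/W
R_total = 0.02591 K/W
Q = ΔT/R_total = 118/0.02591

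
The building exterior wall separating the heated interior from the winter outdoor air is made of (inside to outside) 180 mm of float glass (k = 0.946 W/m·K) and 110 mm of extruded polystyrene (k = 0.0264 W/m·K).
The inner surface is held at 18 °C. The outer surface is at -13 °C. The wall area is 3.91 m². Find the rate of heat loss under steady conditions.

Treating each layer as a thermal resistance in series:
R_float glass = L/(kA) = 0.18/(0.946×3.91) = 0.04866 K/W
R_extruded polystyrene = L/(kA) = 0.11/(0.0264×3.91) = 1.066 K/W
R_total = 1.114 K/W
Q = ΔT / R_total = 31 / 1.114

Q ≈ 27.8 W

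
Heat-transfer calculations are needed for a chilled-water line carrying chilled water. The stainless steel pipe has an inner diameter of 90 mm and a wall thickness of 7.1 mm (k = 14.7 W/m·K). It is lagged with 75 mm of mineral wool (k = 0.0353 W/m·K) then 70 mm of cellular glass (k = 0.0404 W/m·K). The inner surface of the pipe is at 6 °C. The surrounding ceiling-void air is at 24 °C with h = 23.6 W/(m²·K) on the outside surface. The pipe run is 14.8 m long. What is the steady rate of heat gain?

Q ≈ 46 W

Cylindrical conduction, so R = ln(r₂/r₁)/(2πkL) per layer, in series:
R_stainless steel pipe wall = ln(52.1/45)/(2π×14.7×14.8) = 1.072×10^-4 K/W
R_mineral wool = ln(127.1/52.1)/(2π×0.0353×14.8) = 0.2717 K/W
R_cellular glass = ln(197.1/127.1)/(2π×0.0404×14.8) = 0.1168 K/W
R_outer film = 1/(h_o·2πr_oL) = 1/(23.6×2π×0.1971×14.8) = 0.002312 K/W
R_total = 0.3909 K/W
Q = ΔT/R_total = 18/0.3909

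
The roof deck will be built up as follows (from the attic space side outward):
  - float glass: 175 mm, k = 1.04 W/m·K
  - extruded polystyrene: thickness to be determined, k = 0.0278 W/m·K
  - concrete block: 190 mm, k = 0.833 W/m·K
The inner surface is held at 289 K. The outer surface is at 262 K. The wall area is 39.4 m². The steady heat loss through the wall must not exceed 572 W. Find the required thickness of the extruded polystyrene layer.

L ≈ 40.7 mm

Treating each layer as a thermal resistance in series:
R_float glass = L/(kA) = 0.175/(1.04×39.4) = 0.004271 K/W
R_concrete block = L/(kA) = 0.19/(0.833×39.4) = 0.005789 K/W
Sum of the known resistances R_other = 0.01006 K/W
Required total resistance R_tot = ΔT/Q_allow = 27/572 = 0.0472 K/W
R_extruded polystyrene = R_tot − R_other = 0.03714 K/W
L = R·k·A = 0.03714×0.0278×39.4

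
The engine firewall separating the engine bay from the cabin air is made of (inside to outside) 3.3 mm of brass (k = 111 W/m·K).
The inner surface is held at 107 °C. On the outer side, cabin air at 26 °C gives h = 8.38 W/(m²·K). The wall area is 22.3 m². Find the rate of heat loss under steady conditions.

Q ≈ 15100 W

Thermal resistances in series:
R_brass = L/(kA) = 0.0033/(111×22.3) = 1.333×10^-6 K/W
R_outer film = 1/(h_o·A) = 1/(8.38×22.3) = 0.005351 K/W
R_total = 0.005353 K/W
Q = ΔT / R_total = 81 / 0.005353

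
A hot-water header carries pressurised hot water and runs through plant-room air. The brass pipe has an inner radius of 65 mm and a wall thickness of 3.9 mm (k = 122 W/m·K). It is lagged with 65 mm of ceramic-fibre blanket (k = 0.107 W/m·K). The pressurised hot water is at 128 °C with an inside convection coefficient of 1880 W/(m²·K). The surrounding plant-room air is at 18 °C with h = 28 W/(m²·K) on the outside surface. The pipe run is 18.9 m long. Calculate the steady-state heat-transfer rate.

Treating each annulus and film as a series resistance:
R_inner film = 1/(h_i·2πr₁L) = 1/(1880×2π×0.065×18.9) = 6.891×10^-5 K/W
R_brass pipe wall = ln(68.9/65)/(2π×122×18.9) = 4.022×10^-6 K/W
R_ceramic-fibre blanket = ln(133.9/68.9)/(2π×0.107×18.9) = 0.05229 K/W
R_outer film = 1/(h_o·2πr_oL) = 1/(28×2π×0.1339×18.9) = 0.002246 K/W
R_total = 0.05461 K/W
Q = ΔT/R_total = 110/0.05461

Q ≈ 2010 W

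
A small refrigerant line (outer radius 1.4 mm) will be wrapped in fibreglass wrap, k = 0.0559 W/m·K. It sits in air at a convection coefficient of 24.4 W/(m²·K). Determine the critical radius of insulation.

For a cylinder r_cr = k/h = 0.0559/24.4
r_cr = 2.29 mm; since the bare radius (1.4 mm) is below r_cr, adding a thin layer of insulation will *increase* heat loss.

r_cr ≈ 2.29 mm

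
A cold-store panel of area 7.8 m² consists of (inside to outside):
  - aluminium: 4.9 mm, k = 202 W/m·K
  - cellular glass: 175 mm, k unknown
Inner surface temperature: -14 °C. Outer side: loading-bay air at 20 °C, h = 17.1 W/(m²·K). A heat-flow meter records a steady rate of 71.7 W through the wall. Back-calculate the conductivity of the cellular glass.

k ≈ 0.0481 W/(m·K)

Treating each layer as a thermal resistance in series:
R_aluminium = L/(kA) = 0.0049/(202×7.8) = 3.11×10^-6 K/W
R_outer film = 1/(h_o·A) = 1/(17.1×7.8) = 0.007497 K/W
Sum of known resistances R_other = 0.0075 K/W
Total R = ΔT/Q = 34/71.7 = 0.4742 K/W
R_cellular glass = R_total − R_other = 0.4667 K/W
k = L/(R·A) = 0.175/(0.4667×7.8)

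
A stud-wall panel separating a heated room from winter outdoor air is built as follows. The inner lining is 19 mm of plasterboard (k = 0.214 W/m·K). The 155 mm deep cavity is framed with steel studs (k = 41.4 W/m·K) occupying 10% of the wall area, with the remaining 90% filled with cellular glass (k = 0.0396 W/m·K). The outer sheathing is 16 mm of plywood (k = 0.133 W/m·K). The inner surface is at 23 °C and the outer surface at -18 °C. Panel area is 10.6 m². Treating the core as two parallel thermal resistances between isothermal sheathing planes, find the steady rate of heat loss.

Q ≈ 1770 W

Sheathing layers in series; stud and cavity paths in parallel between them.
R_inner = 0.019/(0.214×10.6) = 0.008376 K/W
R_stud  = 0.155/(41.4×0.1×10.6) = 0.003532 K/W
R_cav   = 0.155/(0.0396×0.9×10.6) = 0.4103 K/W
1/R_core = 1/R_stud + 1/R_cav → R_core = 0.003502 K/W
R_outer = 0.016/(0.133×10.6) = 0.01135 K/W
R_total = 0.02323 K/W
Q = ΔT/R_total = 41/0.02323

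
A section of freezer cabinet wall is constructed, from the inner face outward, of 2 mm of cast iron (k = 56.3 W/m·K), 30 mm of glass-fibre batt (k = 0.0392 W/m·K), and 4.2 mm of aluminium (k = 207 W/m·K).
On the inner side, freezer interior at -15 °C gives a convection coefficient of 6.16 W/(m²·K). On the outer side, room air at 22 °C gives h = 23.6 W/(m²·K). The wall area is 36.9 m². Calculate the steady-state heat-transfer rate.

Q ≈ 1410 W

Thermal resistances in series:
R_inner film = 1/(h_i·A) = 1/(6.16×36.9) = 0.004399 K/W
R_cast iron = L/(kA) = 0.002/(56.3×36.9) = 9.627×10^-7 K/W
R_glass-fibre batt = L/(kA) = 0.03/(0.0392×36.9) = 0.02074 K/W
R_aluminium = L/(kA) = 0.0042/(207×36.9) = 5.499×10^-7 K/W
R_outer film = 1/(h_o·A) = 1/(23.6×36.9) = 0.001148 K/W
R_total = 0.02629 K/W
Q = ΔT / R_total = 37 / 0.02629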